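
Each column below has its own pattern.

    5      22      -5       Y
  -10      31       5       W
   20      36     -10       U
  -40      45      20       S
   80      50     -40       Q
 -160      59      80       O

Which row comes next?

First component: ×(-2) each step; 5, -10, 20, -40, 80, -160 → 320.
Second component: 22, 31, 36, 45, 50, 59 → 64 (alternating steps +9, +5, +9, +5, …).
Third component — always the previous value of the first component: -5, 5, -10, 20, -40, 80 → -160.
For the letter, letters move back 2 places in the alphabet: Y, W, U, S, Q, O → M.
Putting it together: 320  64  -160  M.

320  64  -160  M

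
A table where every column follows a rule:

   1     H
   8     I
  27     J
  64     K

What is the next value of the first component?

First component goes 1, 8, 27, 64 → 125 (perfect cubes: 1³, 2³, 3³, …).

125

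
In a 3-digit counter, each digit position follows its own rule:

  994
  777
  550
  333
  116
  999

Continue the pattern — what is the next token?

772

First digit goes 9, 7, 5, 3, 1, 9 → 7 (−2 each step, mod 10).
For the second digit, −2 each step, mod 10: 9, 7, 5, 3, 1, 9 → 7.
Third digit: +3 each step, mod 10; 4, 7, 0, 3, 6, 9 → 2.
Putting it together: 772.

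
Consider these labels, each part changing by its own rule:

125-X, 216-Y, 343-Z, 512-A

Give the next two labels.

729-B, 1000-C

First component: perfect cubes: 5³, 6³, 7³, …; 125, 216, 343, 512 → 729 → 1000.
Letter: letters move forward 1 place in the alphabet, wrapping Z→A; X, Y, Z, A → B → C.
Putting the parts together: 729-B and then 1000-C.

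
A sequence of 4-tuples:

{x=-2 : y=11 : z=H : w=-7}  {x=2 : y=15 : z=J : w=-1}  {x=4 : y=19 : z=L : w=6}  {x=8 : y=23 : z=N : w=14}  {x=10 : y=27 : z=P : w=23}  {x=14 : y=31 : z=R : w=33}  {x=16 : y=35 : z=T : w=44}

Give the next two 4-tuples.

{x=20 : y=39 : z=V : w=56}, {x=22 : y=43 : z=X : w=69}

X — alternating steps +4, +2, +4, +2, …: -2, 2, 4, 8, 10, 14, 16 → 20 → 22.
Y: +4 each step, so 11, 15, 19, 23, 27, 31, 35 → 39 → 43.
Z — letters move forward 2 places in the alphabet: H, J, L, N, P, R, T → V → X.
W: differences are 6, 7, 8, … (increasing by 1 each time), so -7, -1, 6, 14, 23, 33, 44 → 56 → 69.
So the next two 4-tuples are {x=20 : y=39 : z=V : w=56} and {x=22 : y=43 : z=X : w=69}.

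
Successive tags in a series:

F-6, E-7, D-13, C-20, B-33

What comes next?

A-53

Letter: F, E, D, C, B → A (letters move back 1 place in the alphabet).
Second component: each term is the sum of the two before it, so 6, 7, 13, 20, 33 → 53.
So the next tag is A-53.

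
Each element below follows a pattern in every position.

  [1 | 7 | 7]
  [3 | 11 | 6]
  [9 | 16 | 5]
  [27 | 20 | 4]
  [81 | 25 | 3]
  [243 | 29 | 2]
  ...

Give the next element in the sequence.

[729 | 34 | 1]

First coordinate: ×3 each step, so 1, 3, 9, 27, 81, 243 → 729.
Second coordinate: alternating steps +4, +5, +4, +5, …, so 7, 11, 16, 20, 25, 29 → 34.
Third coordinate goes 7, 6, 5, 4, 3, 2 → 1 (−1 each step).
Combining the parts gives [729 | 34 | 1].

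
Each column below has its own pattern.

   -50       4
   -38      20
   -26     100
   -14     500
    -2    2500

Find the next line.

First component goes -50, -38, -26, -14, -2 → 10 (+12 each step).
Second component: 4, 20, 100, 500, 2500 → 12500 (×5 each step).
Combining the parts gives 10  12500.

10  12500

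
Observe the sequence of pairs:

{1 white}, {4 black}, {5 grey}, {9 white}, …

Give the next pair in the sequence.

First component — each term is the sum of the two before it: 1, 4, 5, 9 → 14.
Shade: repeats white → black → grey, so white, black, grey, white → black.
So the next pair is {14 black}.

{14 black}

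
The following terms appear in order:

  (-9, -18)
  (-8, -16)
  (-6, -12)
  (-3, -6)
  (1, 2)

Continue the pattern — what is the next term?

(6, 12)

First entry: -9, -8, -6, -3, 1 → 6 (differences are 1, 2, 3, … (increasing by 1 each time)).
Second entry — always 2 × the first entry: -18, -16, -12, -6, 2 → 12.
Putting it together: (6, 12).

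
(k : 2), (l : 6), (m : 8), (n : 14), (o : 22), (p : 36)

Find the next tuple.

(q : 58)

Letter: letters move forward 1 place in the alphabet; k, l, m, n, o, p → q.
Second coordinate: each term is the sum of the two before it, so 2, 6, 8, 14, 22, 36 → 58.
Putting it together: (q : 58).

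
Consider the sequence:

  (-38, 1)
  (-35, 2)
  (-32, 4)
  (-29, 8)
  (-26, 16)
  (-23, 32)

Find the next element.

(-20, 64)

First component: +3 each step, so -38, -35, -32, -29, -26, -23 → -20.
Second component goes 1, 2, 4, 8, 16, 32 → 64 (×2 each step).
Combining the parts gives (-20, 64).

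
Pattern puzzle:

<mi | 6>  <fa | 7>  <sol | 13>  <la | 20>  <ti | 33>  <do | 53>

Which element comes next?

<re | 86>

Note goes mi, fa, sol, la, ti, do → re (runs through the solfège scale do→ti).
Second entry: each term is the sum of the two before it; 6, 7, 13, 20, 33, 53 → 86.
So the next element is <re | 86>.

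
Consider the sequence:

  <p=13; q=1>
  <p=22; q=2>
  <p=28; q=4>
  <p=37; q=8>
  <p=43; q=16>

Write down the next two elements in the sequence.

P: alternating steps +9, +6, +9, +6, …, so 13, 22, 28, 37, 43 → 52 → 58.
Q: 1, 2, 4, 8, 16 → 32 → 64 (×2 each step).
Putting the parts together: <p=52; q=32> and then <p=58; q=64>.

<p=52; q=32>, <p=58; q=64>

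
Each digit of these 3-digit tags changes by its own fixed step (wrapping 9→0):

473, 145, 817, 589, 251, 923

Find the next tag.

695

First digit — −3 each step, mod 10: 4, 1, 8, 5, 2, 9 → 6.
Second digit: −3 each step, mod 10; 7, 4, 1, 8, 5, 2 → 9.
Third digit goes 3, 5, 7, 9, 1, 3 → 5 (+2 each step, mod 10).
Combining the parts gives 695.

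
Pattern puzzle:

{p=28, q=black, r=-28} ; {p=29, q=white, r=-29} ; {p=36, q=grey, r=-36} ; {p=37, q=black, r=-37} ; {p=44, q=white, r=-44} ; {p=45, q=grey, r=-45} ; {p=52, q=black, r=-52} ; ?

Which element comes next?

P goes 28, 29, 36, 37, 44, 45, 52 → 53 (alternating steps +1, +7, +1, +7, …).
Q — repeats black → white → grey: black, white, grey, black, white, grey, black → white.
R: -28, -29, -36, -37, -44, -45, -52 → -53 (always the negative of the p).
Putting it together: {p=53, q=white, r=-53}.

{p=53, q=white, r=-53}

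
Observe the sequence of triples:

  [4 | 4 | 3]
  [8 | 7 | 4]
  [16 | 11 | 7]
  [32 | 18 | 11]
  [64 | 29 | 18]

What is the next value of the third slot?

29

For the third slot, each term is the sum of the two before it: 3, 4, 7, 11, 18 → 29.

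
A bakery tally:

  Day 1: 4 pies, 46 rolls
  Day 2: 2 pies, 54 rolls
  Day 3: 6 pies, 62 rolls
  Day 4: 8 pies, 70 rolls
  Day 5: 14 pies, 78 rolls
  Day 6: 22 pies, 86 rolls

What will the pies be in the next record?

36

Pies: 4, 2, 6, 8, 14, 22 → 36 (each term is the sum of the two before it).
Rolls: +8 each step, so 46, 54, 62, 70, 78, 86 → 94.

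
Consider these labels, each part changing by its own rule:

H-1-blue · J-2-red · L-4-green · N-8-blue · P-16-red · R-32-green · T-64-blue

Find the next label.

V-128-red

Letter — letters move forward 2 places in the alphabet: H, J, L, N, P, R, T → V.
Second component — ×2 each step: 1, 2, 4, 8, 16, 32, 64 → 128.
Colour: repeats blue → red → green; blue, red, green, blue, red, green, blue → red.
So the next label is V-128-red.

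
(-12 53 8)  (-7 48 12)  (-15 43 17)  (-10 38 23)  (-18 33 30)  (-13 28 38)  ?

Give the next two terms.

First value: alternating steps +5, −8, +5, −8, …, so -12, -7, -15, -10, -18, -13 → -21 → -16.
Second value: −5 each step, so 53, 48, 43, 38, 33, 28 → 23 → 18.
Third value goes 8, 12, 17, 23, 30, 38 → 47 → 57 (differences are 4, 5, 6, … (increasing by 1 each time)).
So the next two terms are (-21 23 47) and (-16 18 57).

(-21 23 47), (-16 18 57)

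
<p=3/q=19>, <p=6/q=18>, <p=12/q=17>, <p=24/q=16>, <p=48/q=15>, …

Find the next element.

P — ×2 each step: 3, 6, 12, 24, 48 → 96.
Q goes 19, 18, 17, 16, 15 → 14 (−1 each step).
Putting it together: <p=96/q=14>.

<p=96/q=14>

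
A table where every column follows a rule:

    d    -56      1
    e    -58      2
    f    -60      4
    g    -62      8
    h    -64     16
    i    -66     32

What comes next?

j  -68  64

Letter — letters move forward 1 place in the alphabet: d, e, f, g, h, i → j.
For the second component, −2 each step: -56, -58, -60, -62, -64, -66 → -68.
Third component — ×2 each step: 1, 2, 4, 8, 16, 32 → 64.
Putting it together: j  -68  64.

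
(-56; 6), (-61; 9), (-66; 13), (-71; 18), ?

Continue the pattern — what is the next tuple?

First coordinate goes -56, -61, -66, -71 → -76 (−5 each step).
Second coordinate: differences are 3, 4, 5, … (increasing by 1 each time), so 6, 9, 13, 18 → 24.
So the next tuple is (-76; 24).

(-76; 24)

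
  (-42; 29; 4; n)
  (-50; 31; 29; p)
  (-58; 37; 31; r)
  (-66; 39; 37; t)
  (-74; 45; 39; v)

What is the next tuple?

First component — −8 each step: -42, -50, -58, -66, -74 → -82.
Second component goes 29, 31, 37, 39, 45 → 47 (alternating steps +2, +6, +2, +6, …).
Third component: 4, 29, 31, 37, 39 → 45 (always the previous value of the second component).
Letter: letters move forward 2 places in the alphabet; n, p, r, t, v → x.
Putting it together: (-82; 47; 45; x).

(-82; 47; 45; x)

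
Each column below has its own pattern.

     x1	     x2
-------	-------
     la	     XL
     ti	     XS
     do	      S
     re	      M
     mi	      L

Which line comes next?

For the column x1, runs through the solfège scale do→ti: la, ti, do, re, mi → fa.
Column x2 goes XL, XS, S, M, L → XL (runs through clothing sizes XS→XL).
Combining the parts gives fa  XL.

fa  XL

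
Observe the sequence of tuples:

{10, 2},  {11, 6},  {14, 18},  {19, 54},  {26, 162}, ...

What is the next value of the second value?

486

For the second value, ×3 each step: 2, 6, 18, 54, 162 → 486.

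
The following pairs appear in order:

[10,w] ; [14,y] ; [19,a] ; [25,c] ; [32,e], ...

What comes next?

First entry goes 10, 14, 19, 25, 32 → 40 (differences are 4, 5, 6, … (increasing by 1 each time)).
Letter: letters move forward 2 places in the alphabet, wrapping Z→A, so w, y, a, c, e → g.
Combining the parts gives [40,g].

[40,g]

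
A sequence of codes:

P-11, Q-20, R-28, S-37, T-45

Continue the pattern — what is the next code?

Letter: P, Q, R, S, T → U (letters move forward 1 place in the alphabet).
Second component: 11, 20, 28, 37, 45 → 54 (alternating steps +9, +8, +9, +8, …).
Putting it together: U-54.

U-54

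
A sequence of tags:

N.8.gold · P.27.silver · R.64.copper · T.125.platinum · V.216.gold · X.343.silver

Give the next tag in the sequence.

Letter: letters move forward 2 places in the alphabet; N, P, R, T, V, X → Z.
Second component — perfect cubes: 2³, 3³, 4³, …: 8, 27, 64, 125, 216, 343 → 512.
Metal: repeats gold → silver → copper → platinum; gold, silver, copper, platinum, gold, silver → copper.
Combining the parts gives Z.512.copper.

Z.512.copper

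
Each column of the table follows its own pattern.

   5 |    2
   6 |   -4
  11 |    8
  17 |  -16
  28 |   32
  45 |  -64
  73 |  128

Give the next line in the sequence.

118  -256

First component — each term is the sum of the two before it: 5, 6, 11, 17, 28, 45, 73 → 118.
Second component: 2, -4, 8, -16, 32, -64, 128 → -256 (×(-2) each step).
Putting it together: 118  -256.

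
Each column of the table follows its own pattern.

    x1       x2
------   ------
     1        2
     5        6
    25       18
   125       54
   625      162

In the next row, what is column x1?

3125

Column x1: 1, 5, 25, 125, 625 → 3125 (×5 each step).
Column x2: ×3 each step, so 2, 6, 18, 54, 162 → 486.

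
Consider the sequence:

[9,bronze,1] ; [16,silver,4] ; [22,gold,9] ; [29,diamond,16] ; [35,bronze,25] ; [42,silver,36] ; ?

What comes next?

First entry — alternating steps +7, +6, +7, +6, …: 9, 16, 22, 29, 35, 42 → 48.
Rank goes bronze, silver, gold, diamond, bronze, silver → gold (repeats bronze → silver → gold → diamond).
Third entry: perfect squares: 1², 2², 3², …; 1, 4, 9, 16, 25, 36 → 49.
So the next term is [48,gold,49].

[48,gold,49]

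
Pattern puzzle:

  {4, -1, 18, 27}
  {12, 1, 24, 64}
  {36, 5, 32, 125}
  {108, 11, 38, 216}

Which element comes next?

{324, 19, 46, 343}

First slot goes 4, 12, 36, 108 → 324 (×3 each step).
For the second slot, differences are 2, 4, 6, … (increasing by 2 each time): -1, 1, 5, 11 → 19.
Third slot: 18, 24, 32, 38 → 46 (alternating steps +6, +8, +6, +8, …).
For the fourth slot, perfect cubes: 3³, 4³, 5³, …: 27, 64, 125, 216 → 343.
Combining the parts gives {324, 19, 46, 343}.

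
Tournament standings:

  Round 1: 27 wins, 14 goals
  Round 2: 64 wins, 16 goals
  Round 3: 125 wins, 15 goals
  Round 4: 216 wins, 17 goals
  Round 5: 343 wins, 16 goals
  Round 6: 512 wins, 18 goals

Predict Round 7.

729 wins, 17 goals

For the wins, perfect cubes: 3³, 4³, 5³, …: 27, 64, 125, 216, 343, 512 → 729.
Goals: alternating steps +2, −1, +2, −1, …, so 14, 16, 15, 17, 16, 18 → 17.
Combining the parts gives 729 wins, 17 goals.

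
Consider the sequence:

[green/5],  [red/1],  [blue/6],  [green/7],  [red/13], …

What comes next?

Colour — repeats green → red → blue: green, red, blue, green, red → blue.
Second entry — each term is the sum of the two before it: 5, 1, 6, 7, 13 → 20.
Putting it together: [blue/20].

[blue/20]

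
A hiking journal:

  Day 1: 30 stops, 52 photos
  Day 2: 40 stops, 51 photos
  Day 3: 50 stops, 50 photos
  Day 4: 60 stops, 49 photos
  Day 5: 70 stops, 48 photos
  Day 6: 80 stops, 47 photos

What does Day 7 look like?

90 stops, 46 photos

Stops goes 30, 40, 50, 60, 70, 80 → 90 (+10 each step).
Photos: −1 each step; 52, 51, 50, 49, 48, 47 → 46.
Putting it together: 90 stops, 46 photos.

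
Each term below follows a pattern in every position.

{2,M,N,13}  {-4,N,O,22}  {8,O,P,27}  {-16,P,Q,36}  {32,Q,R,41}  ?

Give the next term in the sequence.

{-64,R,S,50}

For the first component, ×(-2) each step: 2, -4, 8, -16, 32 → -64.
First letter: letters move forward 1 place in the alphabet; M, N, O, P, Q → R.
Second letter — letters move forward 1 place in the alphabet: N, O, P, Q, R → S.
Fourth component: alternating steps +9, +5, +9, +5, …, so 13, 22, 27, 36, 41 → 50.
So the next term is {-64,R,S,50}.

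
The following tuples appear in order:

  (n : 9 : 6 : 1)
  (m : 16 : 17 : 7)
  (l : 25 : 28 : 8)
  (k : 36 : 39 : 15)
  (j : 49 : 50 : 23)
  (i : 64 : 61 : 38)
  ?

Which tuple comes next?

(h : 81 : 72 : 61)

Letter: letters move back 1 place in the alphabet, so n, m, l, k, j, i → h.
Second slot: perfect squares: 3², 4², 5², …, so 9, 16, 25, 36, 49, 64 → 81.
Third slot: +11 each step; 6, 17, 28, 39, 50, 61 → 72.
Fourth slot goes 1, 7, 8, 15, 23, 38 → 61 (each term is the sum of the two before it).
Putting it together: (h : 81 : 72 : 61).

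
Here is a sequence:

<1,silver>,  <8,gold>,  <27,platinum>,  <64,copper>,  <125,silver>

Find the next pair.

First slot: perfect cubes: 1³, 2³, 3³, …; 1, 8, 27, 64, 125 → 216.
Metal: repeats silver → gold → platinum → copper; silver, gold, platinum, copper, silver → gold.
So the next pair is <216,gold>.

<216,gold>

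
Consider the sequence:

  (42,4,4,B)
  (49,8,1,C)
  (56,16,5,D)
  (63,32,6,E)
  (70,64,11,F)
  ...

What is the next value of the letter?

Letter — letters move forward 1 place in the alphabet: B, C, D, E, F → G.

G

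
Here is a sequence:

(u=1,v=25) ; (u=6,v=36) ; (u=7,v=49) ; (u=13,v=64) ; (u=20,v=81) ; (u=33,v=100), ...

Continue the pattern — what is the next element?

(u=53,v=121)

U: each term is the sum of the two before it; 1, 6, 7, 13, 20, 33 → 53.
V: 25, 36, 49, 64, 81, 100 → 121 (perfect squares: 5², 6², 7², …).
Combining the parts gives (u=53,v=121).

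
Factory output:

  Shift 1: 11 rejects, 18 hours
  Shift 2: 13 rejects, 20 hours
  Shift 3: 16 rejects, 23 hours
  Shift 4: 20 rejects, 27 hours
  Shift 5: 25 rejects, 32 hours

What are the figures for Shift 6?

Rejects goes 11, 13, 16, 20, 25 → 31 (differences are 2, 3, 4, … (increasing by 1 each time)).
Hours: always 7 more than the rejects; 18, 20, 23, 27, 32 → 38.
Combining the parts gives 31 rejects, 38 hours.

31 rejects, 38 hours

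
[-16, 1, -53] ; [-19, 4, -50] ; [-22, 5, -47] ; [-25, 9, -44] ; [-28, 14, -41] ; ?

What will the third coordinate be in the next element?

Third coordinate: -53, -50, -47, -44, -41 → -38 (+3 each step).

-38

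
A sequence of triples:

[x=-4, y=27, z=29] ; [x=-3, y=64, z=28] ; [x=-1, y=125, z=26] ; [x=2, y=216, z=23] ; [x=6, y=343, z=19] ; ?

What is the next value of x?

X goes -4, -3, -1, 2, 6 → 11 (differences are 1, 2, 3, … (increasing by 1 each time)).

11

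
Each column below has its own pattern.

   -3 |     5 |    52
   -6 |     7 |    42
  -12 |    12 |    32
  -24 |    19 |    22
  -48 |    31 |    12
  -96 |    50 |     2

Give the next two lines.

For the first component, ×2 each step: -3, -6, -12, -24, -48, -96 → -192 → -384.
Second component: each term is the sum of the two before it, so 5, 7, 12, 19, 31, 50 → 81 → 131.
Third component: 52, 42, 32, 22, 12, 2 → -8 → -18 (−10 each step).
Putting the parts together: -192  81  -8 and then -384  131  -18.

-192  81  -8; -384  131  -18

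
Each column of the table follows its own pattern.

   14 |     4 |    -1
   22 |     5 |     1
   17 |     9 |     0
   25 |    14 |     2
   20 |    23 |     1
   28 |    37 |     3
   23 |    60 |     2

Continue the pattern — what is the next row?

31  97  4

First component: alternating steps +8, −5, +8, −5, …; 14, 22, 17, 25, 20, 28, 23 → 31.
Second component: each term is the sum of the two before it; 4, 5, 9, 14, 23, 37, 60 → 97.
Third component: alternating steps +2, −1, +2, −1, …, so -1, 1, 0, 2, 1, 3, 2 → 4.
Combining the parts gives 31  97  4.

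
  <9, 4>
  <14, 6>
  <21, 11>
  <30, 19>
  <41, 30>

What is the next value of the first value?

First value goes 9, 14, 21, 30, 41 → 54 (differences are 5, 7, 9, … (increasing by 2 each time)).

54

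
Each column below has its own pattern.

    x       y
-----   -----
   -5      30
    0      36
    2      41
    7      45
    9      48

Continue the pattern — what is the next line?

14  50

Column x — alternating steps +5, +2, +5, +2, …: -5, 0, 2, 7, 9 → 14.
Column y goes 30, 36, 41, 45, 48 → 50 (differences are 6, 5, 4, … (decreasing by 1 each time)).
Combining the parts gives 14  50.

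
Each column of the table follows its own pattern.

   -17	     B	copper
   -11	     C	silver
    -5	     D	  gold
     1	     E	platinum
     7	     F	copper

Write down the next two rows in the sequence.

13  G  silver; 19  H  gold

First component — +6 each step: -17, -11, -5, 1, 7 → 13 → 19.
Letter: B, C, D, E, F → G → H (letters move forward 1 place in the alphabet).
Metal: repeats copper → silver → gold → platinum, so copper, silver, gold, platinum, copper → silver → gold.
Putting the parts together: 13  G  silver and then 19  H  gold.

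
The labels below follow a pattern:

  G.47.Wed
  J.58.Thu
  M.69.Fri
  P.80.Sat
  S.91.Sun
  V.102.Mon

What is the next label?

Y.113.Tue

Letter goes G, J, M, P, S, V → Y (letters move forward 3 places in the alphabet).
For the second component, +11 each step: 47, 58, 69, 80, 91, 102 → 113.
Day: runs through the weekdays Mon→Sun; Wed, Thu, Fri, Sat, Sun, Mon → Tue.
Putting it together: Y.113.Tue.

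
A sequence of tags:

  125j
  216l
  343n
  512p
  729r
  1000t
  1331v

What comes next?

1728x

First component: perfect cubes: 5³, 6³, 7³, …, so 125, 216, 343, 512, 729, 1000, 1331 → 1728.
Letter: letters move forward 2 places in the alphabet; j, l, n, p, r, t, v → x.
Combining the parts gives 1728x.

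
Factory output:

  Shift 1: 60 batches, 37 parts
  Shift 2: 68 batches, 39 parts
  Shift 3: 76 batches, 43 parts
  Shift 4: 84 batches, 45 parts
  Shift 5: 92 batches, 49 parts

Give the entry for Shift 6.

100 batches, 51 parts

For the batches, +8 each step: 60, 68, 76, 84, 92 → 100.
Parts: alternating steps +2, +4, +2, +4, …; 37, 39, 43, 45, 49 → 51.
So the next line is 100 batches, 51 parts.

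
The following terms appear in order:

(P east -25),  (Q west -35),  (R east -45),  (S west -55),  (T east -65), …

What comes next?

(U west -75)

Letter — letters move forward 1 place in the alphabet: P, Q, R, S, T → U.
Direction: east, west, east, west, east → west (alternates east ↔ west).
Third slot goes -25, -35, -45, -55, -65 → -75 (−10 each step).
Combining the parts gives (U west -75).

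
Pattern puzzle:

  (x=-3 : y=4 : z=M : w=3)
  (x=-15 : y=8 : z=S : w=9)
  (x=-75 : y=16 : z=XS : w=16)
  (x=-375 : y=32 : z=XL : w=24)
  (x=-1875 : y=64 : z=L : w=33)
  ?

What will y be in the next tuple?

Y: ×2 each step; 4, 8, 16, 32, 64 → 128.

128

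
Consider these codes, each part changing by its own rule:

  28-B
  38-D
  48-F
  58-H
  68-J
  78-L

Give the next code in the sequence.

First component: 28, 38, 48, 58, 68, 78 → 88 (+10 each step).
Letter: letters move forward 2 places in the alphabet, so B, D, F, H, J, L → N.
So the next code is 88-N.

88-N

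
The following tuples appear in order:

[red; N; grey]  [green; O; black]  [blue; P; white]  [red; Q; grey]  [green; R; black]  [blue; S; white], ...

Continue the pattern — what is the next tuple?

Colour goes red, green, blue, red, green, blue → red (repeats red → green → blue).
Letter: letters move forward 1 place in the alphabet; N, O, P, Q, R, S → T.
Shade: repeats grey → black → white; grey, black, white, grey, black, white → grey.
Combining the parts gives [red; T; grey].

[red; T; grey]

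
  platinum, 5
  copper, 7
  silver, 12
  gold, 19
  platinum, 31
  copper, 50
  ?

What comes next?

silver, 81

Metal: repeats platinum → copper → silver → gold; platinum, copper, silver, gold, platinum, copper → silver.
Second value: each term is the sum of the two before it, so 5, 7, 12, 19, 31, 50 → 81.
So the next element is silver, 81.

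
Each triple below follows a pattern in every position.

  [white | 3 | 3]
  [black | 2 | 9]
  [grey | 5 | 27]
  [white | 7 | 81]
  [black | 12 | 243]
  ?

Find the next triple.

Shade: repeats white → black → grey; white, black, grey, white, black → grey.
Second component — each term is the sum of the two before it: 3, 2, 5, 7, 12 → 19.
For the third component, ×3 each step: 3, 9, 27, 81, 243 → 729.
Combining the parts gives [grey | 19 | 729].

[grey | 19 | 729]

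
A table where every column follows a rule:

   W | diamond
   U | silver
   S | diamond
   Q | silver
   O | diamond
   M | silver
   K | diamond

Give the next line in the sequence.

I  silver

Letter: W, U, S, Q, O, M, K → I (letters move back 2 places in the alphabet).
Rank goes diamond, silver, diamond, silver, diamond, silver, diamond → silver (alternates diamond ↔ silver).
So the next line is I  silver.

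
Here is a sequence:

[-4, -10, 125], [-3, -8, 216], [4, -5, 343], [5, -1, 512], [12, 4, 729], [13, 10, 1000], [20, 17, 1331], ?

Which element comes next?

[21, 25, 1728]

First part goes -4, -3, 4, 5, 12, 13, 20 → 21 (alternating steps +1, +7, +1, +7, …).
Second part — differences are 2, 3, 4, … (increasing by 1 each time): -10, -8, -5, -1, 4, 10, 17 → 25.
For the third part, perfect cubes: 5³, 6³, 7³, …: 125, 216, 343, 512, 729, 1000, 1331 → 1728.
Combining the parts gives [21, 25, 1728].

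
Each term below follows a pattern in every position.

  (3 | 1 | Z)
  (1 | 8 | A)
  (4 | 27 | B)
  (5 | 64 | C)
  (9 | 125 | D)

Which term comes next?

(14 | 216 | E)

First slot: 3, 1, 4, 5, 9 → 14 (each term is the sum of the two before it).
Second slot — perfect cubes: 1³, 2³, 3³, …: 1, 8, 27, 64, 125 → 216.
Letter: Z, A, B, C, D → E (letters move forward 1 place in the alphabet, wrapping Z→A).
So the next term is (14 | 216 | E).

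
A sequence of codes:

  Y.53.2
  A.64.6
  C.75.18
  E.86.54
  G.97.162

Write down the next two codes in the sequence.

Letter goes Y, A, C, E, G → I → K (letters move forward 2 places in the alphabet, wrapping Z→A).
For the second component, +11 each step: 53, 64, 75, 86, 97 → 108 → 119.
For the third component, ×3 each step: 2, 6, 18, 54, 162 → 486 → 1458.
Putting the parts together: I.108.486 and then K.119.1458.

I.108.486, K.119.1458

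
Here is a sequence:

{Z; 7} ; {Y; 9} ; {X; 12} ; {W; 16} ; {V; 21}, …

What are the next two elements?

Letter: letters move back 1 place in the alphabet, so Z, Y, X, W, V → U → T.
For the second value, differences are 2, 3, 4, … (increasing by 1 each time): 7, 9, 12, 16, 21 → 27 → 34.
So the next two elements are {U; 27} and {T; 34}.

{U; 27}, {T; 34}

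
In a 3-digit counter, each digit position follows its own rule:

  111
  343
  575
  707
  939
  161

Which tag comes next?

393

First digit: +2 each step, mod 10; 1, 3, 5, 7, 9, 1 → 3.
Second digit — +3 each step, mod 10: 1, 4, 7, 0, 3, 6 → 9.
For the third digit, +2 each step, mod 10: 1, 3, 5, 7, 9, 1 → 3.
Combining the parts gives 393.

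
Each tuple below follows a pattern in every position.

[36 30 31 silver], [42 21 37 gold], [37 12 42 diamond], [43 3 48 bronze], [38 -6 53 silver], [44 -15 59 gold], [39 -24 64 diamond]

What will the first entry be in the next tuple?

For the first entry, alternating steps +6, −5, +6, −5, …: 36, 42, 37, 43, 38, 44, 39 → 45.
Second entry: 30, 21, 12, 3, -6, -15, -24 → -33 (−9 each step).
Third entry: alternating steps +6, +5, +6, +5, …, so 31, 37, 42, 48, 53, 59, 64 → 70.
Rank: repeats silver → gold → diamond → bronze, so silver, gold, diamond, bronze, silver, gold, diamond → bronze.

45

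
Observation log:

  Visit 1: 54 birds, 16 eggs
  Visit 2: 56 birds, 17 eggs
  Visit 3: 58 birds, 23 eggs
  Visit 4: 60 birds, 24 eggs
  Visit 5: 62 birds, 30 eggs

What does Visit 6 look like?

64 birds, 31 eggs

Birds: +2 each step, so 54, 56, 58, 60, 62 → 64.
Eggs: 16, 17, 23, 24, 30 → 31 (alternating steps +1, +6, +1, +6, …).
So the next record is 64 birds, 31 eggs.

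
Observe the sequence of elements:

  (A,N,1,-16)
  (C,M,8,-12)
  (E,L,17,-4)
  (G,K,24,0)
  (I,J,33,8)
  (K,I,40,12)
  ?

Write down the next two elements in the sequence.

(M,H,49,20), (O,G,56,24)

First letter goes A, C, E, G, I, K → M → O (letters move forward 2 places in the alphabet).
Second letter: N, M, L, K, J, I → H → G (letters move back 1 place in the alphabet).
Third slot goes 1, 8, 17, 24, 33, 40 → 49 → 56 (alternating steps +7, +9, +7, +9, …).
Fourth slot — alternating steps +4, +8, +4, +8, …: -16, -12, -4, 0, 8, 12 → 20 → 24.
Putting the parts together: (M,H,49,20) and then (O,G,56,24).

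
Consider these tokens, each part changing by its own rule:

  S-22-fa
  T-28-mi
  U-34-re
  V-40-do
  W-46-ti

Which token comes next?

For the letter, letters move forward 1 place in the alphabet: S, T, U, V, W → X.
For the second component, +6 each step: 22, 28, 34, 40, 46 → 52.
Note: fa, mi, re, do, ti → la (runs backward through the solfège scale do→ti).
Putting it together: X-52-la.

X-52-la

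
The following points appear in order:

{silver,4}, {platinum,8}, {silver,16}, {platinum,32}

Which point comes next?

{silver,64}

Metal: alternates silver ↔ platinum, so silver, platinum, silver, platinum → silver.
Second entry — ×2 each step: 4, 8, 16, 32 → 64.
So the next point is {silver,64}.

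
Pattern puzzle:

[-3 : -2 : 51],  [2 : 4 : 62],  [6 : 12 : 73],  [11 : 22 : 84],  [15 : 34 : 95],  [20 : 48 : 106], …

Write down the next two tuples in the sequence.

First slot: -3, 2, 6, 11, 15, 20 → 24 → 29 (alternating steps +5, +4, +5, +4, …).
Second slot — differences are 6, 8, 10, … (increasing by 2 each time): -2, 4, 12, 22, 34, 48 → 64 → 82.
Third slot: +11 each step, so 51, 62, 73, 84, 95, 106 → 117 → 128.
Putting the parts together: [24 : 64 : 117] and then [29 : 82 : 128].

[24 : 64 : 117], [29 : 82 : 128]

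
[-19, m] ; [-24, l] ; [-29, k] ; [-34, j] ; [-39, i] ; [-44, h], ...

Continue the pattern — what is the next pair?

[-49, g]

First component: -19, -24, -29, -34, -39, -44 → -49 (−5 each step).
Letter: letters move back 1 place in the alphabet; m, l, k, j, i, h → g.
Putting it together: [-49, g].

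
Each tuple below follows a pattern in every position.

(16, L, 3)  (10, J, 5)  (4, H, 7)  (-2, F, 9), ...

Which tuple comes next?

First coordinate: −6 each step; 16, 10, 4, -2 → -8.
Letter: L, J, H, F → D (letters move back 2 places in the alphabet).
Third coordinate — +2 each step: 3, 5, 7, 9 → 11.
Combining the parts gives (-8, D, 11).

(-8, D, 11)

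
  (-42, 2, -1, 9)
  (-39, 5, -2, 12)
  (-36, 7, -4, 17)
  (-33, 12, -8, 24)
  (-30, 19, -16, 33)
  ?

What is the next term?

First component — +3 each step: -42, -39, -36, -33, -30 → -27.
Second component goes 2, 5, 7, 12, 19 → 31 (each term is the sum of the two before it).
For the third component, ×2 each step: -1, -2, -4, -8, -16 → -32.
Fourth component: differences are 3, 5, 7, … (increasing by 2 each time), so 9, 12, 17, 24, 33 → 44.
So the next term is (-27, 31, -32, 44).

(-27, 31, -32, 44)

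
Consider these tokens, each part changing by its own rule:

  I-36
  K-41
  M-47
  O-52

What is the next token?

Letter goes I, K, M, O → Q (letters move forward 2 places in the alphabet).
Second component: 36, 41, 47, 52 → 58 (alternating steps +5, +6, +5, +6, …).
Combining the parts gives Q-58.

Q-58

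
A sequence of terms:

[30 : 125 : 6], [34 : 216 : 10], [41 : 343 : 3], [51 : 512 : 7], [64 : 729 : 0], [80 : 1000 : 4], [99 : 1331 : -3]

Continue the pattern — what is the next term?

[121 : 1728 : 1]

First part: 30, 34, 41, 51, 64, 80, 99 → 121 (differences are 4, 7, 10, … (increasing by 3 each time)).
Second part: perfect cubes: 5³, 6³, 7³, …, so 125, 216, 343, 512, 729, 1000, 1331 → 1728.
For the third part, alternating steps +4, −7, +4, −7, …: 6, 10, 3, 7, 0, 4, -3 → 1.
Putting it together: [121 : 1728 : 1].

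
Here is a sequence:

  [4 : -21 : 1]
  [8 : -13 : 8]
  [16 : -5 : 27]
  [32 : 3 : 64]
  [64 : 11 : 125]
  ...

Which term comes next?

First slot — ×2 each step: 4, 8, 16, 32, 64 → 128.
Second slot goes -21, -13, -5, 3, 11 → 19 (+8 each step).
For the third slot, perfect cubes: 1³, 2³, 3³, …: 1, 8, 27, 64, 125 → 216.
So the next term is [128 : 19 : 216].

[128 : 19 : 216]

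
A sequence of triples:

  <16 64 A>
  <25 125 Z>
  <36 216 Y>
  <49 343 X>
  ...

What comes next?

<64 512 W>

First component: 16, 25, 36, 49 → 64 (perfect squares: 4², 5², 6², …).
Second component — perfect cubes: 4³, 5³, 6³, …: 64, 125, 216, 343 → 512.
Letter: letters move back 1 place in the alphabet, wrapping A→Z; A, Z, Y, X → W.
So the next triple is <64 512 W>.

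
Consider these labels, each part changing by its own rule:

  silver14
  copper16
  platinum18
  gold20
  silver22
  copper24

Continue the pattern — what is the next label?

platinum26

For the metal, repeats silver → copper → platinum → gold: silver, copper, platinum, gold, silver, copper → platinum.
Second component: +2 each step, so 14, 16, 18, 20, 22, 24 → 26.
So the next label is platinum26.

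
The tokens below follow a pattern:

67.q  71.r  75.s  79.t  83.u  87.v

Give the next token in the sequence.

First component: +4 each step, so 67, 71, 75, 79, 83, 87 → 91.
Letter: letters move forward 1 place in the alphabet, so q, r, s, t, u, v → w.
Putting it together: 91.w.

91.w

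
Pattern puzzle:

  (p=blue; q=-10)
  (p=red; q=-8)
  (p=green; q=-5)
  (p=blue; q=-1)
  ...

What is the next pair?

P: repeats blue → red → green, so blue, red, green, blue → red.
Q goes -10, -8, -5, -1 → 4 (differences are 2, 3, 4, … (increasing by 1 each time)).
Combining the parts gives (p=red; q=4).

(p=red; q=4)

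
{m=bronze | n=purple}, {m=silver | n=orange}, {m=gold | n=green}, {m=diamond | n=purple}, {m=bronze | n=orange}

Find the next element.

{m=silver | n=green}

M: bronze, silver, gold, diamond, bronze → silver (repeats bronze → silver → gold → diamond).
N — repeats purple → orange → green: purple, orange, green, purple, orange → green.
So the next element is {m=silver | n=green}.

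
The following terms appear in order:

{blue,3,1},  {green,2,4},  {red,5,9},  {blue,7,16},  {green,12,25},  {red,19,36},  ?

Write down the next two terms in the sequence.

{blue,31,49}, {green,50,64}

Colour: repeats blue → green → red; blue, green, red, blue, green, red → blue → green.
For the second coordinate, each term is the sum of the two before it: 3, 2, 5, 7, 12, 19 → 31 → 50.
Third coordinate: 1, 4, 9, 16, 25, 36 → 49 → 64 (perfect squares: 1², 2², 3², …).
Putting the parts together: {blue,31,49} and then {green,50,64}.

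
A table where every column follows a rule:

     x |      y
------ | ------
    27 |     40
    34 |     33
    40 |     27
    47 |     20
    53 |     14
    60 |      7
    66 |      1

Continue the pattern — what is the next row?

73  -6

Column x: alternating steps +7, +6, +7, +6, …; 27, 34, 40, 47, 53, 60, 66 → 73.
For the column y, together with the column x always sums to 67: 40, 33, 27, 20, 14, 7, 1 → -6.
Putting it together: 73  -6.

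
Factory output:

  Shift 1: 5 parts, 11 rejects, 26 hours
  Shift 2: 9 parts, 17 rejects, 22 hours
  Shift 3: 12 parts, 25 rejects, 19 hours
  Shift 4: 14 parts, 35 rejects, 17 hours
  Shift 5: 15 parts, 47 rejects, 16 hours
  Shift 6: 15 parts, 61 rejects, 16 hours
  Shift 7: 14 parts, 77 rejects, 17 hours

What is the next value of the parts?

Parts: differences are 4, 3, 2, … (decreasing by 1 each time), so 5, 9, 12, 14, 15, 15, 14 → 12.

12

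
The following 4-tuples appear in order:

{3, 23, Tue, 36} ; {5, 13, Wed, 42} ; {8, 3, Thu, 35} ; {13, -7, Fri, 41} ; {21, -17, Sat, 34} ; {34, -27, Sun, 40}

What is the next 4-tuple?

{55, -37, Mon, 33}

First coordinate: each term is the sum of the two before it, so 3, 5, 8, 13, 21, 34 → 55.
Second coordinate: 23, 13, 3, -7, -17, -27 → -37 (−10 each step).
Day: Tue, Wed, Thu, Fri, Sat, Sun → Mon (runs through the weekdays Mon→Sun).
Fourth coordinate — alternating steps +6, −7, +6, −7, …: 36, 42, 35, 41, 34, 40 → 33.
So the next 4-tuple is {55, -37, Mon, 33}.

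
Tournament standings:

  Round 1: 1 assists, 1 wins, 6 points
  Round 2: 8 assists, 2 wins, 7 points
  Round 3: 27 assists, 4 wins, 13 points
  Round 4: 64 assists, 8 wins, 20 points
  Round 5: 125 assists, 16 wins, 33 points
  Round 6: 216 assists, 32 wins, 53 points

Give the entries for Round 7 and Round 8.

Assists — perfect cubes: 1³, 2³, 3³, …: 1, 8, 27, 64, 125, 216 → 343 → 512.
Wins: ×2 each step, so 1, 2, 4, 8, 16, 32 → 64 → 128.
Points: each term is the sum of the two before it; 6, 7, 13, 20, 33, 53 → 86 → 139.
Putting the parts together: 343 assists, 64 wins, 86 points and then 512 assists, 128 wins, 139 points.

343 assists, 64 wins, 86 points; 512 assists, 128 wins, 139 points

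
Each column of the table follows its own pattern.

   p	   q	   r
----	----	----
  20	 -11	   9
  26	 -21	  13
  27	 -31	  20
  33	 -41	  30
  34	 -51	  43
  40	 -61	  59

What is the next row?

Column p: 20, 26, 27, 33, 34, 40 → 41 (alternating steps +6, +1, +6, +1, …).
Column q: -11, -21, -31, -41, -51, -61 → -71 (−10 each step).
Column r: differences are 4, 7, 10, … (increasing by 3 each time), so 9, 13, 20, 30, 43, 59 → 78.
Putting it together: 41  -71  78.

41  -71  78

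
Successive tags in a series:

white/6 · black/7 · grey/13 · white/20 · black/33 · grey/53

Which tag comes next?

Shade: repeats white → black → grey; white, black, grey, white, black, grey → white.
Second component goes 6, 7, 13, 20, 33, 53 → 86 (each term is the sum of the two before it).
So the next tag is white/86.

white/86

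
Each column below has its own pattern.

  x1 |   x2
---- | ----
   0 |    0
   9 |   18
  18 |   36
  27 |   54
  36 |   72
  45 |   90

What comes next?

Column x1: 0, 9, 18, 27, 36, 45 → 54 (+9 each step).
For the column x2, always 2 × the column x1: 0, 18, 36, 54, 72, 90 → 108.
Putting it together: 54  108.

54  108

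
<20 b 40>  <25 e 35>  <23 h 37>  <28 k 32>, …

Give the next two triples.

<26 n 34>, <31 q 29>

First slot: alternating steps +5, −2, +5, −2, …; 20, 25, 23, 28 → 26 → 31.
Letter: letters move forward 3 places in the alphabet, so b, e, h, k → n → q.
For the third slot, together with the first slot always sums to 60: 40, 35, 37, 32 → 34 → 29.
Putting the parts together: <26 n 34> and then <31 q 29>.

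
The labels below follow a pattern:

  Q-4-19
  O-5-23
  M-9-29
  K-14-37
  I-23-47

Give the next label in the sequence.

G-37-59

For the letter, letters move back 2 places in the alphabet: Q, O, M, K, I → G.
For the second component, each term is the sum of the two before it: 4, 5, 9, 14, 23 → 37.
For the third component, differences are 4, 6, 8, … (increasing by 2 each time): 19, 23, 29, 37, 47 → 59.
Combining the parts gives G-37-59.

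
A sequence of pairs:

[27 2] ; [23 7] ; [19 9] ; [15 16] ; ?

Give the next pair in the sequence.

[11 25]

For the first coordinate, −4 each step: 27, 23, 19, 15 → 11.
Second coordinate — each term is the sum of the two before it: 2, 7, 9, 16 → 25.
Combining the parts gives [11 25].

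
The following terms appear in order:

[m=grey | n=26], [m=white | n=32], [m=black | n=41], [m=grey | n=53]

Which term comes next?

[m=white | n=68]

M: repeats grey → white → black, so grey, white, black, grey → white.
N goes 26, 32, 41, 53 → 68 (differences are 6, 9, 12, … (increasing by 3 each time)).
Combining the parts gives [m=white | n=68].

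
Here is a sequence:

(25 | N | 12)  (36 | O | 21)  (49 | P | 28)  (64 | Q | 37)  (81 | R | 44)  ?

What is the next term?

(100 | S | 53)

First component: 25, 36, 49, 64, 81 → 100 (perfect squares: 5², 6², 7², …).
Letter: letters move forward 1 place in the alphabet, so N, O, P, Q, R → S.
For the third component, alternating steps +9, +7, +9, +7, …: 12, 21, 28, 37, 44 → 53.
Putting it together: (100 | S | 53).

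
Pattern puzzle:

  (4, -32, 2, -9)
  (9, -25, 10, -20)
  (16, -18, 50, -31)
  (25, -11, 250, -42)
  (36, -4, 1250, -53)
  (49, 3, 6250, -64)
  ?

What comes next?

First slot — perfect squares: 2², 3², 4², …: 4, 9, 16, 25, 36, 49 → 64.
Second slot: +7 each step, so -32, -25, -18, -11, -4, 3 → 10.
For the third slot, ×5 each step: 2, 10, 50, 250, 1250, 6250 → 31250.
Fourth slot goes -9, -20, -31, -42, -53, -64 → -75 (−11 each step).
Putting it together: (64, 10, 31250, -75).

(64, 10, 31250, -75)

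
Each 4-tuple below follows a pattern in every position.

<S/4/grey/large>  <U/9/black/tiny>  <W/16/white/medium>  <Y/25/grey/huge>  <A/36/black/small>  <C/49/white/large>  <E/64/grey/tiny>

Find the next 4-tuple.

<G/81/black/medium>

Letter — letters move forward 2 places in the alphabet, wrapping Z→A: S, U, W, Y, A, C, E → G.
For the second part, perfect squares: 2², 3², 4², …: 4, 9, 16, 25, 36, 49, 64 → 81.
Shade goes grey, black, white, grey, black, white, grey → black (repeats grey → black → white).
Size: large, tiny, medium, huge, small, large, tiny → medium (repeats large → tiny → medium → huge → small).
So the next 4-tuple is <G/81/black/medium>.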